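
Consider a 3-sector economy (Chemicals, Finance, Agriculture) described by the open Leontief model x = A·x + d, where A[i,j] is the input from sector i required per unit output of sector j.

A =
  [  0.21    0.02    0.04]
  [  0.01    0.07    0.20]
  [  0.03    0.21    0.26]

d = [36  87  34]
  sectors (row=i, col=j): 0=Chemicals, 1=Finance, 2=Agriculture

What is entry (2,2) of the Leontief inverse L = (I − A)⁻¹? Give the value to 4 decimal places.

L[2,2] = 1.4429

Form M = I − A:
  [  0.79   -0.02   -0.04]
  [ -0.01    0.93   -0.20]
  [ -0.03   -0.21    0.74]
Leontief inverse L = M⁻¹:
  [  1.2695    0.0456    0.0809]
  [  0.0263    1.1461    0.3112]
  [  0.0589    0.3271    1.4429]
Total output x = L · d:
  x_0 = 1.2695·36 + 0.0456·87 + 0.0809·34 = 52.4181
  x_1 = 0.0263·36 + 1.1461·87 + 0.3112·34 = 111.2386
  x_2 = 0.0589·36 + 0.3271·87 + 1.4429·34 = 79.6387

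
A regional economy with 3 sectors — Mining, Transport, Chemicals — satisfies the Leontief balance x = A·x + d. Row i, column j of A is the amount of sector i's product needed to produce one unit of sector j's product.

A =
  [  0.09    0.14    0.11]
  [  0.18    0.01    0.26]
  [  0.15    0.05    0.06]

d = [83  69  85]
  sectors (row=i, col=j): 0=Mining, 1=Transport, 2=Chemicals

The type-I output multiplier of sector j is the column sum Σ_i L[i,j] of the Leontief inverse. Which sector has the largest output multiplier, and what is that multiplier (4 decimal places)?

Form M = I − A:
  [  0.91   -0.14   -0.11]
  [ -0.18    0.99   -0.26]
  [ -0.15   -0.05    0.94]
Leontief inverse L = M⁻¹:
  [  1.1637    0.1739    0.1843]
  [  0.2640    1.0639    0.3252]
  [  0.1997    0.0843    1.1105]
Total output x = L · d:
  x_0 = 1.1637·83 + 0.1739·69 + 0.1843·85 = 124.2433
  x_1 = 0.2640·83 + 1.0639·69 + 0.3252·85 = 122.9593
  x_2 = 0.1997·83 + 0.0843·69 + 1.1105·85 = 116.7920
Output multipliers (column sums of L):
  Mining: 1.6274
  Transport: 1.3221
  Chemicals: 1.6199

Mining (1.6274)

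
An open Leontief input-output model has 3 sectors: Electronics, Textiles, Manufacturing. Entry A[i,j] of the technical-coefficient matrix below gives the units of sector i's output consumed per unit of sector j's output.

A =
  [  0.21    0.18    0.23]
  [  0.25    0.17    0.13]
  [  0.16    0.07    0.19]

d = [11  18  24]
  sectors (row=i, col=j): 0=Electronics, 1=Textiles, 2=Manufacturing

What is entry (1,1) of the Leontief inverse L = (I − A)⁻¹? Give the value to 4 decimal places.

L[1,1] = 1.3427

Form M = I − A:
  [  0.79   -0.18   -0.23]
  [ -0.25    0.83   -0.13]
  [ -0.16   -0.07    0.81]
Leontief inverse L = M⁻¹:
  [  1.4765    0.3604    0.4771]
  [  0.4971    1.3427    0.3567]
  [  0.3346    0.1872    1.3596]
Total output x = L · d:
  x_0 = 1.4765·11 + 0.3604·18 + 0.4771·24 = 34.1803
  x_1 = 0.4971·11 + 1.3427·18 + 0.3567·24 = 38.1973
  x_2 = 0.3346·11 + 0.1872·18 + 1.3596·24 = 39.6823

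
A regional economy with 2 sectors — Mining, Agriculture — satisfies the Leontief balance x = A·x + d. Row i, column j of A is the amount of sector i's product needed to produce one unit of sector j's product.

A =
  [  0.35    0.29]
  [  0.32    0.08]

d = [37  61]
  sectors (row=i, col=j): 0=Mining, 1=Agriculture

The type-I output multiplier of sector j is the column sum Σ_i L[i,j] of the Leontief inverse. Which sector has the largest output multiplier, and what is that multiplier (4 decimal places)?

Mining (2.4545)

Form M = I − A:
  [  0.65   -0.29]
  [ -0.32    0.92]
Leontief inverse L = M⁻¹:
  [  1.8211    0.5740]
  [  0.6334    1.2866]
Total output x = L · d:
  x_0 = 1.8211·37 + 0.5740·61 = 102.3951
  x_1 = 0.6334·37 + 1.2866·61 = 101.9200
Output multipliers (column sums of L):
  Mining: 2.4545
  Agriculture: 1.8606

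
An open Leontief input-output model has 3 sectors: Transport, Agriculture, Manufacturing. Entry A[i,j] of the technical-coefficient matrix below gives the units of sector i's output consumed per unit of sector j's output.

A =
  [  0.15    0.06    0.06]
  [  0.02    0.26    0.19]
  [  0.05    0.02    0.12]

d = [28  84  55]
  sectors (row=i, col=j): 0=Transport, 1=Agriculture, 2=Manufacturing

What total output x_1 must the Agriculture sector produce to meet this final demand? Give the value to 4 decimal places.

Form M = I − A:
  [  0.85   -0.06   -0.06]
  [ -0.02    0.74   -0.19]
  [ -0.05   -0.02    0.88]
Leontief inverse L = M⁻¹:
  [  1.1848    0.0988    0.1021]
  [  0.0496    1.3634    0.2978]
  [  0.0684    0.0366    1.1489]
Total output x = L · d:
  x_0 = 1.1848·28 + 0.0988·84 + 0.1021·55 = 47.0923
  x_1 = 0.0496·28 + 1.3634·84 + 0.2978·55 = 132.2926
  x_2 = 0.0684·28 + 0.0366·84 + 1.1489·55 = 68.1824

132.2926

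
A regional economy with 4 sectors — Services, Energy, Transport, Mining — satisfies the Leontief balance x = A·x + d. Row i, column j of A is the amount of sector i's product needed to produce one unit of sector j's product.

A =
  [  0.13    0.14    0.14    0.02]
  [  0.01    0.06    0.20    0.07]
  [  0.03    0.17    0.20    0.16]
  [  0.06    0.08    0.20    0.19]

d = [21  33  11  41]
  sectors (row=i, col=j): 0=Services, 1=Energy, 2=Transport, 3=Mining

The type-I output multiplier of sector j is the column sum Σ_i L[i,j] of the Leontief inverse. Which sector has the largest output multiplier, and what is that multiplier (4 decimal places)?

Form M = I − A:
  [  0.87   -0.14   -0.14   -0.02]
  [ -0.01    0.94   -0.20   -0.07]
  [ -0.03   -0.17    0.80   -0.16]
  [ -0.06   -0.08   -0.20    0.81]
Leontief inverse L = M⁻¹:
  [  1.1695    0.2357    0.2902    0.1066]
  [  0.0361    1.1436    0.3336    0.1656]
  [  0.0732    0.2924    1.4124    0.3061]
  [  0.1083    0.2026    0.4032    1.3344]
Total output x = L · d:
  x_0 = 1.1695·21 + 0.2357·33 + 0.2902·11 + 0.1066·41 = 39.9013
  x_1 = 0.0361·21 + 1.1436·33 + 0.3336·11 + 0.1656·41 = 48.9580
  x_2 = 0.0732·21 + 0.2924·33 + 1.4124·11 + 0.3061·41 = 39.2708
  x_3 = 0.1083·21 + 0.2026·33 + 0.4032·11 + 1.3344·41 = 68.1048
Output multipliers (column sums of L):
  Services: 1.3870
  Energy: 1.8744
  Transport: 2.4395
  Mining: 1.9127

Transport (2.4395)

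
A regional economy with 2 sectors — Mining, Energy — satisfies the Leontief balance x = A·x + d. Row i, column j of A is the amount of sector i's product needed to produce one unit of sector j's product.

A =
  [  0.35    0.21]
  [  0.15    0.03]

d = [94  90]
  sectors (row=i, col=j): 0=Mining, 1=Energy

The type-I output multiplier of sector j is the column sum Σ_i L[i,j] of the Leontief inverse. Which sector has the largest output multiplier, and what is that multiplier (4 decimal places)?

Form M = I − A:
  [  0.65   -0.21]
  [ -0.15    0.97]
Leontief inverse L = M⁻¹:
  [  1.6194    0.3506]
  [  0.2504    1.0851]
Total output x = L · d:
  x_0 = 1.6194·94 + 0.3506·90 = 183.7730
  x_1 = 0.2504·94 + 1.0851·90 = 121.2020
Output multipliers (column sums of L):
  Mining: 1.8698
  Energy: 1.4357

Mining (1.8698)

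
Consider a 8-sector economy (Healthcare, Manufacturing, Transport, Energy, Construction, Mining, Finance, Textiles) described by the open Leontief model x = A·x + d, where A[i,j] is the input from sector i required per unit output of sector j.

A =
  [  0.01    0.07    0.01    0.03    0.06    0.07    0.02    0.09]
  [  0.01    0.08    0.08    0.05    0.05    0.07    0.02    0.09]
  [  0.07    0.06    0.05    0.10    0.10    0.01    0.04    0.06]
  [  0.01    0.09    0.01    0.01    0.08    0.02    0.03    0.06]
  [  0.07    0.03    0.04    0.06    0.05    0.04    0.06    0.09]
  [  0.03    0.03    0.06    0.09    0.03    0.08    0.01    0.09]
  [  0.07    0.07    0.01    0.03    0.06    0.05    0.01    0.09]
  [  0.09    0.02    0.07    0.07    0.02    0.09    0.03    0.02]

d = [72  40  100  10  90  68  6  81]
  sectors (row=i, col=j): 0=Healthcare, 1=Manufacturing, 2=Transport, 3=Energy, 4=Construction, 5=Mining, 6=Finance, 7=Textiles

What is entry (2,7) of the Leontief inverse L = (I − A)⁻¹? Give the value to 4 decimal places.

L[2,7] = 0.1189

Form M = I − A:
  [  0.99   -0.07   -0.01   -0.03   -0.06   -0.07   -0.02   -0.09]
  [ -0.01    0.92   -0.08   -0.05   -0.05   -0.07   -0.02   -0.09]
  [ -0.07   -0.06    0.95   -0.10   -0.10   -0.01   -0.04   -0.06]
  [ -0.01   -0.09   -0.01    0.99   -0.08   -0.02   -0.03   -0.06]
  [ -0.07   -0.03   -0.04   -0.06    0.95   -0.04   -0.06   -0.09]
  [ -0.03   -0.03   -0.06   -0.09   -0.03    0.92   -0.01   -0.09]
  [ -0.07   -0.07   -0.01   -0.03   -0.06   -0.05    0.99   -0.09]
  [ -0.09   -0.02   -0.07   -0.07   -0.02   -0.09   -0.03    0.98]
Leontief inverse L = M⁻¹:
  [  1.0389    0.1003    0.0408    0.0664    0.0893    0.1075    0.0372    0.1327]
  [  0.0465    1.1207    0.1178    0.0971    0.0917    0.1125    0.0423    0.1430]
  [  0.1065    0.1067    1.0832    0.1421    0.1466    0.0526    0.0654    0.1189]
  [  0.0356    0.1177    0.0367    1.0404    0.1065    0.0515    0.0461    0.0988]
  [  0.1047    0.0697    0.0703    0.0997    1.0894    0.0818    0.0805    0.1414]
  [  0.0618    0.0675    0.0917    0.1310    0.0682    1.1187    0.0299    0.1372]
  [  0.0990    0.1040    0.0410    0.0671    0.0924    0.0906    1.0285    0.1365]
  [  0.1174    0.0589    0.0973    0.1087    0.0595    0.1268    0.0481    1.0707]
Total output x = L · d:
  x_0 = 1.0389·72 + 0.1003·40 + 0.0408·100 + 0.0664·10 + 0.0893·90 + 0.1075·68 + 0.0372·6 + 0.1327·81 = 109.8747
  x_1 = 0.0465·72 + 1.1207·40 + 0.1178·100 + 0.0971·10 + 0.0917·90 + 0.1125·68 + 0.0423·6 + 0.1430·81 = 88.6700
  x_2 = 0.1065·72 + 0.1067·40 + 1.0832·100 + 0.1421·10 + 0.1466·90 + 0.0526·68 + 0.0654·6 + 0.1189·81 = 148.4746
  x_3 = 0.0356·72 + 0.1177·40 + 0.0367·100 + 1.0404·10 + 0.1065·90 + 0.0515·68 + 0.0461·6 + 0.0988·81 = 42.7146
  x_4 = 0.1047·72 + 0.0697·40 + 0.0703·100 + 0.0997·10 + 1.0894·90 + 0.0818·68 + 0.0805·6 + 0.1414·81 = 133.8940
  x_5 = 0.0618·72 + 0.0675·40 + 0.0917·100 + 0.1310·10 + 0.0682·90 + 1.1187·68 + 0.0299·6 + 0.1372·81 = 111.1288
  x_6 = 0.0990·72 + 0.1040·40 + 0.0410·100 + 0.0671·10 + 0.0924·90 + 0.0906·68 + 1.0285·6 + 0.1365·81 = 47.7670
  x_7 = 0.1174·72 + 0.0589·40 + 0.0973·100 + 0.1087·10 + 0.0595·90 + 0.1268·68 + 0.0481·6 + 1.0707·81 = 122.6101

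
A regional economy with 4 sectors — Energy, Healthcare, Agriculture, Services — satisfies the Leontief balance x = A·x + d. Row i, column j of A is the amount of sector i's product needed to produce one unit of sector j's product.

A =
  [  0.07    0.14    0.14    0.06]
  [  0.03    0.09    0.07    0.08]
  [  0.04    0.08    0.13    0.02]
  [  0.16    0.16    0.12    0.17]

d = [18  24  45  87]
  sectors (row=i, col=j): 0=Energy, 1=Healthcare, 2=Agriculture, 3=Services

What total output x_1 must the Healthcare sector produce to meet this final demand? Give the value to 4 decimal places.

43.9532

Form M = I − A:
  [  0.93   -0.14   -0.14   -0.06]
  [ -0.03    0.91   -0.07   -0.08]
  [ -0.04   -0.08    0.87   -0.02]
  [ -0.16   -0.16   -0.12    0.83]
Leontief inverse L = M⁻¹:
  [  1.1091    0.2076    0.2097    0.1052]
  [  0.0620    1.1394    0.1178    0.1171]
  [  0.0621    0.1207    1.1753    0.0444]
  [  0.2347    0.2771    0.2330    1.2541]
Total output x = L · d:
  x_0 = 1.1091·18 + 0.2076·24 + 0.2097·45 + 0.1052·87 = 43.5366
  x_1 = 0.0620·18 + 1.1394·24 + 0.1178·45 + 0.1171·87 = 43.9532
  x_2 = 0.0621·18 + 0.1207·24 + 1.1753·45 + 0.0444·87 = 60.7668
  x_3 = 0.2347·18 + 0.2771·24 + 0.2330·45 + 1.2541·87 = 130.4703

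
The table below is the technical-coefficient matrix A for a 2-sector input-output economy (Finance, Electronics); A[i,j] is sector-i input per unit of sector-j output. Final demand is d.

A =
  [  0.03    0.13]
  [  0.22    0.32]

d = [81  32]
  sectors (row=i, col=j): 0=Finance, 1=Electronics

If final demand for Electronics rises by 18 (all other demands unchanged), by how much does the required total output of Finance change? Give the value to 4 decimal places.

Form M = I − A:
  [  0.97   -0.13]
  [ -0.22    0.68]
Leontief inverse L = M⁻¹:
  [  1.0777    0.2060]
  [  0.3487    1.5372]
Total output x = L · d:
  x_0 = 1.0777·81 + 0.2060·32 = 93.8827
  x_1 = 0.3487·81 + 1.5372·32 = 77.4326
Δx_0 = L[0,1] · Δd_1 = 0.2060 · 18 = 3.7084

3.7084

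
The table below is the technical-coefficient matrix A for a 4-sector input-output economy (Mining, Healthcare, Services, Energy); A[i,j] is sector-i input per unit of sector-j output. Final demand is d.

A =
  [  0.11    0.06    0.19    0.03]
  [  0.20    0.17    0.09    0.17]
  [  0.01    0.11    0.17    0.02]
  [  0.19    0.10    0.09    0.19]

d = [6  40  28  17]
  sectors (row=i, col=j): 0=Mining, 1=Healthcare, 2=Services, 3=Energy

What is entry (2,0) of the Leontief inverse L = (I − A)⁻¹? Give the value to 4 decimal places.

Form M = I − A:
  [  0.89   -0.06   -0.19   -0.03]
  [ -0.20    0.83   -0.09   -0.17]
  [ -0.01   -0.11    0.83   -0.02]
  [ -0.19   -0.10   -0.09    0.81]
Leontief inverse L = M⁻¹:
  [  1.1735    0.1329    0.2916    0.0786]
  [  0.3573    1.2996    0.2544    0.2923]
  [  0.0694    0.1789    1.2478    0.0709]
  [  0.3271    0.2115    0.2384    1.2970]
Total output x = L · d:
  x_0 = 1.1735·6 + 0.1329·40 + 0.2916·28 + 0.0786·17 = 21.8583
  x_1 = 0.3573·6 + 1.2996·40 + 0.2544·28 + 0.2923·17 = 66.2185
  x_2 = 0.0694·6 + 0.1789·40 + 1.2478·28 + 0.0709·17 = 43.7175
  x_3 = 0.3271·6 + 0.2115·40 + 0.2384·28 + 1.2970·17 = 39.1475

L[2,0] = 0.0694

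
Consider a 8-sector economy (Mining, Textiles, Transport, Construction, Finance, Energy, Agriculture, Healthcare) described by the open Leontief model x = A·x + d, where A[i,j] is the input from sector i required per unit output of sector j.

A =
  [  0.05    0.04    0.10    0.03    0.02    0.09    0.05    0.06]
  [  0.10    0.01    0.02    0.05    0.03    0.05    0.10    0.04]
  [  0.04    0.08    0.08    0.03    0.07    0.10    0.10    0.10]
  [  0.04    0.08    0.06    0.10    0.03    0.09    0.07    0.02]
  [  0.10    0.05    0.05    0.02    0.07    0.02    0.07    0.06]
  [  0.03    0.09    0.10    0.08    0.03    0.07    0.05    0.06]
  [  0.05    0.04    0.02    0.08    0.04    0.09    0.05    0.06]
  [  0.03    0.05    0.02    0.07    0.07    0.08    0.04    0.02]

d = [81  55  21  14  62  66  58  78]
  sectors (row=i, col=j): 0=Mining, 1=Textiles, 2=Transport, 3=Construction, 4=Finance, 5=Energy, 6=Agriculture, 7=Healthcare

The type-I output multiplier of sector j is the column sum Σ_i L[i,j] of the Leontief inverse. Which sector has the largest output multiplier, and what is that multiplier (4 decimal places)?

Form M = I − A:
  [  0.95   -0.04   -0.10   -0.03   -0.02   -0.09   -0.05   -0.06]
  [ -0.10    0.99   -0.02   -0.05   -0.03   -0.05   -0.10   -0.04]
  [ -0.04   -0.08    0.92   -0.03   -0.07   -0.10   -0.10   -0.10]
  [ -0.04   -0.08   -0.06    0.90   -0.03   -0.09   -0.07   -0.02]
  [ -0.10   -0.05   -0.05   -0.02    0.93   -0.02   -0.07   -0.06]
  [ -0.03   -0.09   -0.10   -0.08   -0.03    0.93   -0.05   -0.06]
  [ -0.05   -0.04   -0.02   -0.08   -0.04   -0.09    0.95   -0.06]
  [ -0.03   -0.05   -0.02   -0.07   -0.07   -0.08   -0.04    0.98]
Leontief inverse L = M⁻¹:
  [  1.0916    0.0893    0.1503    0.0791    0.0578    0.1549    0.1054    0.1069]
  [  0.1372    1.0512    0.0639    0.0951    0.0604    0.1080    0.1451    0.0790]
  [  0.0996    0.1416    1.1407    0.0958    0.1209    0.1822    0.1725    0.1593]
  [  0.0889    0.1331    0.1136    1.1581    0.0681    0.1602    0.1323    0.0682]
  [  0.1451    0.0921    0.0957    0.0638    1.1063    0.0800    0.1222    0.1038]
  [  0.0809    0.1448    0.1541    0.1381    0.0727    1.1431    0.1161    0.1109]
  [  0.0910    0.0865    0.0667    0.1306    0.0737    0.1499    1.1007    0.0996]
  [  0.0695    0.0907    0.0614    0.1131    0.1001    0.1306    0.0867    1.0564]
Total output x = L · d:
  x_0 = 1.0916·81 + 0.0893·55 + 0.1503·21 + 0.0791·14 + 0.0578·62 + 0.1549·66 + 0.1054·58 + 0.1069·78 = 125.8562
  x_1 = 0.1372·81 + 1.0512·55 + 0.0639·21 + 0.0951·14 + 0.0604·62 + 0.1080·66 + 0.1451·58 + 0.0790·78 = 97.0503
  x_2 = 0.0996·81 + 0.1416·55 + 1.1407·21 + 0.0958·14 + 0.1209·62 + 0.1822·66 + 0.1725·58 + 0.1593·78 = 83.1074
  x_3 = 0.0889·81 + 0.1331·55 + 0.1136·21 + 1.1581·14 + 0.0681·62 + 0.1602·66 + 0.1323·58 + 0.0682·78 = 60.9053
  x_4 = 0.1451·81 + 0.0921·55 + 0.0957·21 + 0.0638·14 + 1.1063·62 + 0.0800·66 + 0.1222·58 + 0.1038·78 = 108.7705
  x_5 = 0.0809·81 + 0.1448·55 + 0.1541·21 + 0.1381·14 + 0.0727·62 + 1.1431·66 + 0.1161·58 + 0.1109·78 = 115.0241
  x_6 = 0.0910·81 + 0.0865·55 + 0.0667·21 + 0.1306·14 + 0.0737·62 + 0.1499·66 + 1.1007·58 + 0.0996·78 = 101.4283
  x_7 = 0.0695·81 + 0.0907·55 + 0.0614·21 + 0.1131·14 + 0.1001·62 + 0.1306·66 + 0.0867·58 + 1.0564·78 = 115.7416
Output multipliers (column sums of L):
  Mining: 1.8037
  Textiles: 1.8293
  Transport: 1.8463
  Construction: 1.8736
  Finance: 1.6600
  Energy: 2.1089
  Agriculture: 1.9810
  Healthcare: 1.7842

Energy (2.1089)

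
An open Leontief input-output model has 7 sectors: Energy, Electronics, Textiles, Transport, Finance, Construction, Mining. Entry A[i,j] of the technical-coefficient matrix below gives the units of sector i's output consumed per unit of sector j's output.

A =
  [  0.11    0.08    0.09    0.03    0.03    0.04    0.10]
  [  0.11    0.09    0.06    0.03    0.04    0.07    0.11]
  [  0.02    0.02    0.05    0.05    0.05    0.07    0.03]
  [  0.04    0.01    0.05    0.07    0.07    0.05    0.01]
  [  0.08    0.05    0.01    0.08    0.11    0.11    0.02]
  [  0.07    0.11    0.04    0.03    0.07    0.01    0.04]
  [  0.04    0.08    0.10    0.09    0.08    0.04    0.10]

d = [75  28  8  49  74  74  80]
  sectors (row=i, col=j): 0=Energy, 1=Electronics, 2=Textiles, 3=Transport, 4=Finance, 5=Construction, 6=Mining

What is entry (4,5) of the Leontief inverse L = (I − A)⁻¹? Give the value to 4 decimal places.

Form M = I − A:
  [  0.89   -0.08   -0.09   -0.03   -0.03   -0.04   -0.10]
  [ -0.11    0.91   -0.06   -0.03   -0.04   -0.07   -0.11]
  [ -0.02   -0.02    0.95   -0.05   -0.05   -0.07   -0.03]
  [ -0.04   -0.01   -0.05    0.93   -0.07   -0.05   -0.01]
  [ -0.08   -0.05   -0.01   -0.08    0.89   -0.11   -0.02]
  [ -0.07   -0.11   -0.04   -0.03   -0.07    0.99   -0.04]
  [ -0.04   -0.08   -0.10   -0.09   -0.08   -0.04    0.90]
Leontief inverse L = M⁻¹:
  [  1.1680    0.1353    0.1442    0.0747    0.0804    0.0860    0.1576]
  [  0.1742    1.1523    0.1175    0.0778    0.0952    0.1183    0.1723]
  [  0.0513    0.0501    1.0754    0.0766    0.0830    0.0970    0.0547]
  [  0.0728    0.0383    0.0750    1.0976    0.1040    0.0793    0.0333]
  [  0.1389    0.1029    0.0515    0.1218    1.1633    0.1545    0.0638]
  [  0.1200    0.1535    0.0788    0.0646    0.1107    1.0503    0.0846]
  [  0.0981    0.1338    0.1519    0.1422    0.1400    0.0935    1.1523]
Total output x = L · d:
  x_0 = 1.1680·75 + 0.1353·28 + 0.1442·8 + 0.0747·49 + 0.0804·74 + 0.0860·74 + 0.1576·80 = 121.1218
  x_1 = 0.1742·75 + 1.1523·28 + 0.1175·8 + 0.0778·49 + 0.0952·74 + 0.1183·74 + 0.1723·80 = 79.6631
  x_2 = 0.0513·75 + 0.0501·28 + 1.0754·8 + 0.0766·49 + 0.0830·74 + 0.0970·74 + 0.0547·80 = 35.2994
  x_3 = 0.0728·75 + 0.0383·28 + 0.0750·8 + 1.0976·49 + 0.1040·74 + 0.0793·74 + 0.0333·80 = 77.1438
  x_4 = 0.1389·75 + 0.1029·28 + 0.0515·8 + 0.1218·49 + 1.1633·74 + 0.1545·74 + 0.0638·80 = 122.3006
  x_5 = 0.1200·75 + 0.1535·28 + 0.0788·8 + 0.0646·49 + 0.1107·74 + 1.0503·74 + 0.0846·80 = 109.7762
  x_6 = 0.0981·75 + 0.1338·28 + 0.1519·8 + 0.1422·49 + 0.1400·74 + 0.0935·74 + 1.1523·80 = 128.7399

L[4,5] = 0.1545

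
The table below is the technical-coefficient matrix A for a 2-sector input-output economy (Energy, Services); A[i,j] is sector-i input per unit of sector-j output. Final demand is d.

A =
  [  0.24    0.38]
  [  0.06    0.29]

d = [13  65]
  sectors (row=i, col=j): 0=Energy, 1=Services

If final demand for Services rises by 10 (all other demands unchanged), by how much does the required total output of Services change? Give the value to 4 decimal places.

14.7059

Form M = I − A:
  [  0.76   -0.38]
  [ -0.06    0.71]
Leontief inverse L = M⁻¹:
  [  1.3738    0.7353]
  [  0.1161    1.4706]
Total output x = L · d:
  x_0 = 1.3738·13 + 0.7353·65 = 65.6540
  x_1 = 0.1161·13 + 1.4706·65 = 97.0975
Δx_1 = L[1,1] · Δd_1 = 1.4706 · 10 = 14.7059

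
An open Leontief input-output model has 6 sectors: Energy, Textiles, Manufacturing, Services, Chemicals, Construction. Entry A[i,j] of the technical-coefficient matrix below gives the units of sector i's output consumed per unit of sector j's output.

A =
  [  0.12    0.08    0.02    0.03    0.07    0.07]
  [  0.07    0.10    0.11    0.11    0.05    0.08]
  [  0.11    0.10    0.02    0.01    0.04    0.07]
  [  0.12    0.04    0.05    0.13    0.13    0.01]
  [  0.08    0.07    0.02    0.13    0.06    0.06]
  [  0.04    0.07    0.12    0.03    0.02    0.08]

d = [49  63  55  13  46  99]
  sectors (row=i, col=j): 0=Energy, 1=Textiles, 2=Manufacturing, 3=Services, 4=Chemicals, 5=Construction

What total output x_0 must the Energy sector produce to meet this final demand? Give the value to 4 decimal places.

Form M = I − A:
  [  0.88   -0.08   -0.02   -0.03   -0.07   -0.07]
  [ -0.07    0.90   -0.11   -0.11   -0.05   -0.08]
  [ -0.11   -0.10    0.98   -0.01   -0.04   -0.07]
  [ -0.12   -0.04   -0.05    0.87   -0.13   -0.01]
  [ -0.08   -0.07   -0.02   -0.13    0.94   -0.06]
  [ -0.04   -0.07   -0.12   -0.03   -0.02    0.92]
Leontief inverse L = M⁻¹:
  [  1.1803    0.1325    0.0592    0.0786    0.1107    0.1139]
  [  0.1531    1.1694    0.1620    0.1757    0.1077    0.1346]
  [  0.1630    0.1488    1.0582    0.0516    0.0746    0.1113]
  [  0.2026    0.1004    0.0875    1.2006    0.1914    0.0563]
  [  0.1493    0.1231    0.0617    0.1912    1.1127    0.1014]
  [  0.0941    0.1201    0.1571    0.0668    0.0532    1.1207]
Total output x = L · d:
  x_0 = 1.1803·49 + 0.1325·63 + 0.0592·55 + 0.0786·13 + 0.1107·46 + 0.1139·99 = 86.8240
  x_1 = 0.1531·49 + 1.1694·63 + 0.1620·55 + 0.1757·13 + 0.1077·46 + 0.1346·99 = 110.6484
  x_2 = 0.1630·49 + 0.1488·63 + 1.0582·55 + 0.0516·13 + 0.0746·46 + 0.1113·99 = 90.6824
  x_3 = 0.2026·49 + 0.1004·63 + 0.0875·55 + 1.2006·13 + 0.1914·46 + 0.0563·99 = 51.0491
  x_4 = 0.1493·49 + 0.1231·63 + 0.0617·55 + 0.1912·13 + 1.1127·46 + 0.1014·99 = 82.1769
  x_5 = 0.0941·49 + 0.1201·63 + 0.1571·55 + 0.0668·13 + 0.0532·46 + 1.1207·99 = 135.0818

86.8240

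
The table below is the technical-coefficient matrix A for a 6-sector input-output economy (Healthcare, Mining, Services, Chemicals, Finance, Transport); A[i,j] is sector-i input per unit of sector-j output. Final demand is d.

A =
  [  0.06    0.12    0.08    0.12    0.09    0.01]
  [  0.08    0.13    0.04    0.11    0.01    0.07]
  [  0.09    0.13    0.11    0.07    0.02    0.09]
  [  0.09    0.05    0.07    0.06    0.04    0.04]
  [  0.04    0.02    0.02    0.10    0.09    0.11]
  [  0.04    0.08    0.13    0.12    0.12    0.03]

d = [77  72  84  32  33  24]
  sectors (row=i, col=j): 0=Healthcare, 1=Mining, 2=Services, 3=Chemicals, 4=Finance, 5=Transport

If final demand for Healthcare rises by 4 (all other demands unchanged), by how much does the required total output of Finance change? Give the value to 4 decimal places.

Form M = I − A:
  [  0.94   -0.12   -0.08   -0.12   -0.09   -0.01]
  [ -0.08    0.87   -0.04   -0.11   -0.01   -0.07]
  [ -0.09   -0.13    0.89   -0.07   -0.02   -0.09]
  [ -0.09   -0.05   -0.07    0.94   -0.04   -0.04]
  [ -0.04   -0.02   -0.02   -0.10    0.91   -0.11]
  [ -0.04   -0.08   -0.13   -0.12   -0.12    0.97]
Leontief inverse L = M⁻¹:
  [  1.1208    0.1952    0.1371    0.1981    0.1328    0.0616]
  [  0.1367    1.2050    0.0984    0.1855    0.0517    0.1110]
  [  0.1564    0.2221    1.1825    0.1595    0.0696    0.1418]
  [  0.1342    0.1091    0.1177    1.1202    0.0762    0.0750]
  [  0.0832    0.0712    0.0708    0.1640    1.1362    0.1482]
  [  0.1053    0.1595    0.1956    0.2037    0.1691    1.0892]
Total output x = L · d:
  x_0 = 1.1208·77 + 0.1952·72 + 0.1371·84 + 0.1981·32 + 0.1328·33 + 0.0616·24 = 124.0724
  x_1 = 0.1367·77 + 1.2050·72 + 0.0984·84 + 0.1855·32 + 0.0517·33 + 0.1110·24 = 115.8571
  x_2 = 0.1564·77 + 0.2221·72 + 1.1825·84 + 0.1595·32 + 0.0696·33 + 0.1418·24 = 138.1623
  x_3 = 0.1342·77 + 0.1091·72 + 0.1177·84 + 1.1202·32 + 0.0762·33 + 0.0750·24 = 68.2472
  x_4 = 0.0832·77 + 0.0712·72 + 0.0708·84 + 0.1640·32 + 1.1362·33 + 0.1482·24 = 63.7769
  x_5 = 0.1053·77 + 0.1595·72 + 0.1956·84 + 0.2037·32 + 0.1691·33 + 1.0892·24 = 74.2634
Δx_4 = L[4,0] · Δd_0 = 0.0832 · 4 = 0.3328

0.3328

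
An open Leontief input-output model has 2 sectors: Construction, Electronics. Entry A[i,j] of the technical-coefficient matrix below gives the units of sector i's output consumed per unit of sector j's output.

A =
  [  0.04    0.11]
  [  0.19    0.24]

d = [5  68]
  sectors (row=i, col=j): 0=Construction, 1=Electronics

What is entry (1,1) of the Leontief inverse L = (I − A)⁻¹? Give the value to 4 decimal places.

L[1,1] = 1.3546

Form M = I − A:
  [  0.96   -0.11]
  [ -0.19    0.76]
Leontief inverse L = M⁻¹:
  [  1.0724    0.1552]
  [  0.2681    1.3546]
Total output x = L · d:
  x_0 = 1.0724·5 + 0.1552·68 = 15.9165
  x_1 = 0.2681·5 + 1.3546·68 = 93.4528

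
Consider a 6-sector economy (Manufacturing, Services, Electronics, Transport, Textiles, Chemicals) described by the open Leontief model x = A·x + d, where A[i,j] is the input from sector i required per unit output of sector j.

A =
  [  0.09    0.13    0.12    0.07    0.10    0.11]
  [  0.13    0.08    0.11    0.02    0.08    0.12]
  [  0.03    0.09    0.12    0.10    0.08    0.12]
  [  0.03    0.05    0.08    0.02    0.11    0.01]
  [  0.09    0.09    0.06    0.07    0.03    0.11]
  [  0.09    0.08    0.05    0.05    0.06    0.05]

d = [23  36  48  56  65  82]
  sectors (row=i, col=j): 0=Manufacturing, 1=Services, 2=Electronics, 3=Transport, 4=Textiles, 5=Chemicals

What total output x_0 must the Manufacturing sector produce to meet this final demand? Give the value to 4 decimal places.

84.6883

Form M = I − A:
  [  0.91   -0.13   -0.12   -0.07   -0.10   -0.11]
  [ -0.13    0.92   -0.11   -0.02   -0.08   -0.12]
  [ -0.03   -0.09    0.88   -0.10   -0.08   -0.12]
  [ -0.03   -0.05   -0.08    0.98   -0.11   -0.01]
  [ -0.09   -0.09   -0.06   -0.07    0.97   -0.11]
  [ -0.09   -0.08   -0.05   -0.05   -0.06    0.95]
Leontief inverse L = M⁻¹:
  [  1.1850    0.2349    0.2288    0.1375    0.1896    0.2192]
  [  0.2151    1.1768    0.2073    0.0831    0.1593    0.2191]
  [  0.1058    0.1749    1.2092    0.1562    0.1556    0.2068]
  [  0.0753    0.1016    0.1330    1.0556    0.1510    0.0669]
  [  0.1589    0.1657    0.1383    0.1166    1.0971    0.1851]
  [  0.1499    0.1464    0.1185    0.0912    0.1168    1.1179]
Total output x = L · d:
  x_0 = 1.1850·23 + 0.2349·36 + 0.2288·48 + 0.1375·56 + 0.1896·65 + 0.2192·82 = 84.6883
  x_1 = 0.2151·23 + 1.1768·36 + 0.2073·48 + 0.0831·56 + 0.1593·65 + 0.2191·82 = 90.2311
  x_2 = 0.1058·23 + 0.1749·36 + 1.2092·48 + 0.1562·56 + 0.1556·65 + 0.2068·82 = 102.5857
  x_3 = 0.0753·23 + 0.1016·36 + 0.1330·48 + 1.0556·56 + 0.1510·65 + 0.0669·82 = 86.1908
  x_4 = 0.1589·23 + 0.1657·36 + 0.1383·48 + 0.1166·56 + 1.0971·65 + 0.1851·82 = 109.2747
  x_5 = 0.1499·23 + 0.1464·36 + 0.1185·48 + 0.0912·56 + 0.1168·65 + 1.1179·82 = 118.7745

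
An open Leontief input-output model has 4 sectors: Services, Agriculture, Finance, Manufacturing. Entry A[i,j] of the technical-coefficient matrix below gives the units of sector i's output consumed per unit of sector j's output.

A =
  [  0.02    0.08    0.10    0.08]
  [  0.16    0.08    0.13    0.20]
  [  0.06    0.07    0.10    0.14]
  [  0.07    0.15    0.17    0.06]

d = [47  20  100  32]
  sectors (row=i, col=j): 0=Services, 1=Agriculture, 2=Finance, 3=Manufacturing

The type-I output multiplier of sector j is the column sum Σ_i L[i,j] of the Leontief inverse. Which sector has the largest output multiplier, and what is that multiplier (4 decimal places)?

Form M = I − A:
  [  0.98   -0.08   -0.10   -0.08]
  [ -0.16    0.92   -0.13   -0.20]
  [ -0.06   -0.07    0.90   -0.14]
  [ -0.07   -0.15   -0.17    0.94]
Leontief inverse L = M⁻¹:
  [  1.0614    0.1278    0.1632    0.1418]
  [  0.2296    1.1764    0.2535    0.3076]
  [  0.1097    0.1345    1.1832    0.2142]
  [  0.1355    0.2216    0.2666    1.1622]
Total output x = L · d:
  x_0 = 1.0614·47 + 0.1278·20 + 0.1632·100 + 0.1418·32 = 73.3005
  x_1 = 0.2296·47 + 1.1764·20 + 0.2535·100 + 0.3076·32 = 69.5110
  x_2 = 0.1097·47 + 0.1345·20 + 1.1832·100 + 0.2142·32 = 133.0164
  x_3 = 0.1355·47 + 0.2216·20 + 0.2666·100 + 1.1622·32 = 74.6494
Output multipliers (column sums of L):
  Services: 1.5362
  Agriculture: 1.6602
  Finance: 1.8665
  Manufacturing: 1.8258

Finance (1.8665)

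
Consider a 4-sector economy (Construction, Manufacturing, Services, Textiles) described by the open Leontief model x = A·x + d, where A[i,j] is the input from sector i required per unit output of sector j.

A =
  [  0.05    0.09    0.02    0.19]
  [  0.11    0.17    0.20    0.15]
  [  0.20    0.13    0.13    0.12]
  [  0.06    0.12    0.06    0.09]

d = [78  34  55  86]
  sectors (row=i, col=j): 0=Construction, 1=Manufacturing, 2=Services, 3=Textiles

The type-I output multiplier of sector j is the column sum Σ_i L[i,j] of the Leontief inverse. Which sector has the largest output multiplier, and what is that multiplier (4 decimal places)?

Textiles (2.0317)

Form M = I − A:
  [  0.95   -0.09   -0.02   -0.19]
  [ -0.11    0.83   -0.20   -0.15]
  [ -0.20   -0.13    0.87   -0.12]
  [ -0.06   -0.12   -0.06    0.91]
Leontief inverse L = M⁻¹:
  [  1.1073    0.1723    0.0837    0.2706]
  [  0.2437    1.3287    0.3327    0.3138]
  [  0.3083    0.2663    1.2364    0.2713]
  [  0.1255    0.2041    0.1309    1.1760]
Total output x = L · d:
  x_0 = 1.1073·78 + 0.1723·34 + 0.0837·55 + 0.2706·86 = 120.1087
  x_1 = 0.2437·78 + 1.3287·34 + 0.3327·55 + 0.3138·86 = 109.4689
  x_2 = 0.3083·78 + 0.2663·34 + 1.2364·55 + 0.2713·86 = 124.4373
  x_3 = 0.1255·78 + 0.2041·34 + 0.1309·55 + 1.1760·86 = 125.0649
Output multipliers (column sums of L):
  Construction: 1.7848
  Manufacturing: 1.9715
  Services: 1.7838
  Textiles: 2.0317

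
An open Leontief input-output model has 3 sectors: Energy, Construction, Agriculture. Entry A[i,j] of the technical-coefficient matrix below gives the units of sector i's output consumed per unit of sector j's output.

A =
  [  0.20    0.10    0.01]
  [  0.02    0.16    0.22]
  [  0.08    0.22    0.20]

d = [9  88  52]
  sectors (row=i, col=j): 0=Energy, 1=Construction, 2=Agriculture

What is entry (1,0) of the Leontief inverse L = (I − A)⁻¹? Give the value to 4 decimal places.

Form M = I − A:
  [  0.80   -0.10   -0.01]
  [ -0.02    0.84   -0.22]
  [ -0.08   -0.22    0.80]
Leontief inverse L = M⁻¹:
  [  1.2603    0.1661    0.0614]
  [  0.0679    1.2918    0.3561]
  [  0.1447    0.3719    1.3541]
Total output x = L · d:
  x_0 = 1.2603·9 + 0.1661·88 + 0.0614·52 = 29.1566
  x_1 = 0.0679·9 + 1.2918·88 + 0.3561·52 = 132.8090
  x_2 = 0.1447·9 + 0.3719·88 + 1.3541·52 = 104.4381

L[1,0] = 0.0679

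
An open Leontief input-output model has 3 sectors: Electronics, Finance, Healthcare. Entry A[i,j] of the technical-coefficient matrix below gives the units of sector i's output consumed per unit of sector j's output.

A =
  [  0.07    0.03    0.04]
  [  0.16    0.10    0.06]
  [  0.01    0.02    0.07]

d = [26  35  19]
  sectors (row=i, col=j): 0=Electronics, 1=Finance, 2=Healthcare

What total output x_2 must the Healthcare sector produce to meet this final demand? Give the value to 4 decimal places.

Form M = I − A:
  [  0.93   -0.03   -0.04]
  [ -0.16    0.90   -0.06]
  [ -0.01   -0.02    0.93]
Leontief inverse L = M⁻¹:
  [  1.0822    0.0372    0.0489]
  [  0.1934    1.1193    0.0805]
  [  0.0158    0.0245    1.0775]
Total output x = L · d:
  x_0 = 1.0822·26 + 0.0372·35 + 0.0489·19 = 30.3674
  x_1 = 0.1934·26 + 1.1193·35 + 0.0805·19 = 45.7369
  x_2 = 0.0158·26 + 0.0245·35 + 1.0775·19 = 21.7402

21.7402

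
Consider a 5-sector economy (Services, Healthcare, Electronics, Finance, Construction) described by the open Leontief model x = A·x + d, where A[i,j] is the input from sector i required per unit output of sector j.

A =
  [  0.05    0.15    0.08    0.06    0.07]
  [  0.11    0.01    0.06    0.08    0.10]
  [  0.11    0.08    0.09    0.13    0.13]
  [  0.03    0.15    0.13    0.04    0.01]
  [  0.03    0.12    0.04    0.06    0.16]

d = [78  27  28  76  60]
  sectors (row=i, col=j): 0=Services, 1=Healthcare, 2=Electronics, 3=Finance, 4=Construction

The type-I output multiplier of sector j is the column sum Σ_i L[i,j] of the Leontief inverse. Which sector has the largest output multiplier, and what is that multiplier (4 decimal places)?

Healthcare (1.8513)

Form M = I − A:
  [  0.95   -0.15   -0.08   -0.06   -0.07]
  [ -0.11    0.99   -0.06   -0.08   -0.10]
  [ -0.11   -0.08    0.91   -0.13   -0.13]
  [ -0.03   -0.15   -0.13    0.96   -0.01]
  [ -0.03   -0.12   -0.04   -0.06    0.84]
Leontief inverse L = M⁻¹:
  [  1.1005    0.2114    0.1329    0.1131    0.1388]
  [  0.1465    1.0791    0.1087    0.1237    0.1590]
  [  0.1680    0.1755    1.1628    0.1962    0.2172]
  [  0.0808    0.2009    0.1795    1.0922    0.0714]
  [  0.0740    0.1844    0.0885    0.1091    1.2336]
Total output x = L · d:
  x_0 = 1.1005·78 + 0.2114·27 + 0.1329·28 + 0.1131·76 + 0.1388·60 = 112.1884
  x_1 = 0.1465·78 + 1.0791·27 + 0.1087·28 + 0.1237·76 + 0.1590·60 = 62.5438
  x_2 = 0.1680·78 + 0.1755·27 + 1.1628·28 + 0.1962·76 + 0.2172·60 = 78.3405
  x_3 = 0.0808·78 + 0.2009·27 + 0.1795·28 + 1.0922·76 + 0.0714·60 = 104.0488
  x_4 = 0.0740·78 + 0.1844·27 + 0.0885·28 + 0.1091·76 + 1.2336·60 = 95.5327
Output multipliers (column sums of L):
  Services: 1.5697
  Healthcare: 1.8513
  Electronics: 1.6724
  Finance: 1.6343
  Construction: 1.8200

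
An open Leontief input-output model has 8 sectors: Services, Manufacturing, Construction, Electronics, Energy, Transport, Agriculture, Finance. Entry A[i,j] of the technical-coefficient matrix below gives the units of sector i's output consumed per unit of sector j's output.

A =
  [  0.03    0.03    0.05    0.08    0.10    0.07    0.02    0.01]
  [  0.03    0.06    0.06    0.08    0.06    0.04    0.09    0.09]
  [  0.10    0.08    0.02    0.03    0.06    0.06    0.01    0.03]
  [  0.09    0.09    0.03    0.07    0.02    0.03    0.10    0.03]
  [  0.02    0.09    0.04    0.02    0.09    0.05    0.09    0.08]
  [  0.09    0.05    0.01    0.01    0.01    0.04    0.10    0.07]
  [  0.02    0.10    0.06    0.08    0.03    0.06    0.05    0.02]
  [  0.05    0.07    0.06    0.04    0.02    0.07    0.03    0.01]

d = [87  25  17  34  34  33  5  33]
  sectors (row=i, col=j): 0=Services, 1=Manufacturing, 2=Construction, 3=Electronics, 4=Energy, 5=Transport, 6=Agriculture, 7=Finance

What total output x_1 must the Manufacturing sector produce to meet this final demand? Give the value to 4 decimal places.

Form M = I − A:
  [  0.97   -0.03   -0.05   -0.08   -0.10   -0.07   -0.02   -0.01]
  [ -0.03    0.94   -0.06   -0.08   -0.06   -0.04   -0.09   -0.09]
  [ -0.10   -0.08    0.98   -0.03   -0.06   -0.06   -0.01   -0.03]
  [ -0.09   -0.09   -0.03    0.93   -0.02   -0.03   -0.10   -0.03]
  [ -0.02   -0.09   -0.04   -0.02    0.91   -0.05   -0.09   -0.08]
  [ -0.09   -0.05   -0.01   -0.01   -0.01    0.96   -0.10   -0.07]
  [ -0.02   -0.10   -0.06   -0.08   -0.03   -0.06    0.95   -0.02]
  [ -0.05   -0.07   -0.06   -0.04   -0.02   -0.07   -0.03    0.99]
Leontief inverse L = M⁻¹:
  [  1.0678    0.0802    0.0762    0.1129    0.1345    0.1039    0.0678    0.0434]
  [  0.0764    1.1260    0.0984    0.1277    0.1005    0.0862    0.1454    0.1271]
  [  0.1334    0.1247    1.0490    0.0665    0.0977    0.0956    0.0539    0.0622]
  [  0.1295    0.1472    0.0662    1.1189    0.0600    0.0718    0.1504    0.0636]
  [  0.0598    0.1521    0.0775    0.0636    1.1304    0.0941    0.1439    0.1196]
  [  0.1199    0.0947    0.0403    0.0481    0.0416    1.0760    0.1372    0.0947]
  [  0.0611    0.1536    0.0905    0.1208    0.0640    0.0964    1.1001    0.0552]
  [  0.0842    0.1116    0.0842    0.0723    0.0500    0.1009    0.0690    1.0384]
Total output x = L · d:
  x_0 = 1.0678·87 + 0.0802·25 + 0.0762·17 + 0.1129·34 + 0.1345·34 + 0.1039·33 + 0.0678·5 + 0.0434·33 = 109.8096
  x_1 = 0.0764·87 + 1.1260·25 + 0.0984·17 + 0.1277·34 + 0.1005·34 + 0.0862·33 + 0.1454·5 + 0.1271·33 = 51.9979
  x_2 = 0.1334·87 + 0.1247·25 + 1.0490·17 + 0.0665·34 + 0.0977·34 + 0.0956·33 + 0.0539·5 + 0.0622·33 = 43.6112
  x_3 = 0.1295·87 + 0.1472·25 + 0.0662·17 + 1.1189·34 + 0.0600·34 + 0.0718·33 + 0.1504·5 + 0.0636·33 = 61.3742
  x_4 = 0.0598·87 + 0.1521·25 + 0.0775·17 + 0.0636·34 + 1.1304·34 + 0.0941·33 + 0.1439·5 + 0.1196·33 = 58.6878
  x_5 = 0.1199·87 + 0.0947·25 + 0.0403·17 + 0.0481·34 + 0.0416·34 + 1.0760·33 + 0.1372·5 + 0.0947·33 = 55.8572
  x_6 = 0.0611·87 + 0.1536·25 + 0.0905·17 + 0.1208·34 + 0.0640·34 + 0.0964·33 + 1.1001·5 + 0.0552·33 = 27.4817
  x_7 = 0.0842·87 + 0.1116·25 + 0.0842·17 + 0.0723·34 + 0.0500·34 + 0.1009·33 + 0.0690·5 + 1.0384·33 = 53.6466

51.9979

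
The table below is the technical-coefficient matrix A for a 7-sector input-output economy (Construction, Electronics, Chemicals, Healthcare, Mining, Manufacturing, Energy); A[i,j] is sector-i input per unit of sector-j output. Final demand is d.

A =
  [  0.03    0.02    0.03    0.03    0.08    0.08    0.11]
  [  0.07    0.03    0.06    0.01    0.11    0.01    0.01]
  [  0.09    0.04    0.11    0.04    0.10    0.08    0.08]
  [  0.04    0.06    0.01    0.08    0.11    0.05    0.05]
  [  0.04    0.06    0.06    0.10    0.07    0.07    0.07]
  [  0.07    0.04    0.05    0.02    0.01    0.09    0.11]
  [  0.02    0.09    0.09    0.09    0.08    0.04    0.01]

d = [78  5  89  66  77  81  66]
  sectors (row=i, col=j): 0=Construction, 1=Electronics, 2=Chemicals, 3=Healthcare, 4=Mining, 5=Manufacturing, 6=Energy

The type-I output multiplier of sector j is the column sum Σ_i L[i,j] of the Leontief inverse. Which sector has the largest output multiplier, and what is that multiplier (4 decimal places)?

Mining (1.9515)

Form M = I − A:
  [  0.97   -0.02   -0.03   -0.03   -0.08   -0.08   -0.11]
  [ -0.07    0.97   -0.06   -0.01   -0.11   -0.01   -0.01]
  [ -0.09   -0.04    0.89   -0.04   -0.10   -0.08   -0.08]
  [ -0.04   -0.06   -0.01    0.92   -0.11   -0.05   -0.05]
  [ -0.04   -0.06   -0.06   -0.10    0.93   -0.07   -0.07]
  [ -0.07   -0.04   -0.05   -0.02   -0.01    0.91   -0.11]
  [ -0.02   -0.09   -0.09   -0.09   -0.08   -0.04    0.99]
Leontief inverse L = M⁻¹:
  [  1.0615    0.0559    0.0709    0.0695    0.1280    0.1204    0.1502]
  [  0.0968    1.0548    0.0923    0.0407    0.1523    0.0442    0.0466]
  [  0.1387    0.0865    1.1692    0.0921    0.1726    0.1406    0.1432]
  [  0.0725    0.0950    0.0467    1.1211    0.1639    0.0897    0.0910]
  [  0.0810    0.1012    0.1064    0.1459    1.1344    0.1181    0.1193]
  [  0.1033    0.0737    0.0920    0.0541    0.0591    1.1311    0.1522]
  [  0.0602    0.1247    0.1327    0.1294    0.1411    0.0826    1.0545]
Total output x = L · d:
  x_0 = 1.0615·78 + 0.0559·5 + 0.0709·89 + 0.0695·66 + 0.1280·77 + 0.1204·81 + 0.1502·66 = 123.4964
  x_1 = 0.0968·78 + 1.0548·5 + 0.0923·89 + 0.0407·66 + 0.1523·77 + 0.0442·81 + 0.0466·66 = 42.1114
  x_2 = 0.1387·78 + 0.0865·5 + 1.1692·89 + 0.0921·66 + 0.1726·77 + 0.1406·81 + 0.1432·66 = 155.5217
  x_3 = 0.0725·78 + 0.0950·5 + 0.0467·89 + 1.1211·66 + 0.1639·77 + 0.0897·81 + 0.0910·66 = 110.1746
  x_4 = 0.0810·78 + 0.1012·5 + 0.1064·89 + 0.1459·66 + 1.1344·77 + 0.1181·81 + 0.1193·66 = 130.7101
  x_5 = 0.1033·78 + 0.0737·5 + 0.0920·89 + 0.0541·66 + 0.0591·77 + 1.1311·81 + 0.1522·66 = 126.4015
  x_6 = 0.0602·78 + 0.1247·5 + 0.1327·89 + 0.1294·66 + 0.1411·77 + 0.0826·81 + 1.0545·66 = 112.8136
Output multipliers (column sums of L):
  Construction: 1.6139
  Electronics: 1.5919
  Chemicals: 1.7101
  Healthcare: 1.6528
  Mining: 1.9515
  Manufacturing: 1.7268
  Energy: 1.7570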